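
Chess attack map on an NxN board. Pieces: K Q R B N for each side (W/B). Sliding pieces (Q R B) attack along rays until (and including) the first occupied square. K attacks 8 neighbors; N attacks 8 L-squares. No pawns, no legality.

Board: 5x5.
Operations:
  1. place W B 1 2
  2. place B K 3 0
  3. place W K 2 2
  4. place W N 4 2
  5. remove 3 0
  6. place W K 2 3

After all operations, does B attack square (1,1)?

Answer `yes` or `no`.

Answer: no

Derivation:
Op 1: place WB@(1,2)
Op 2: place BK@(3,0)
Op 3: place WK@(2,2)
Op 4: place WN@(4,2)
Op 5: remove (3,0)
Op 6: place WK@(2,3)
Per-piece attacks for B:
B attacks (1,1): no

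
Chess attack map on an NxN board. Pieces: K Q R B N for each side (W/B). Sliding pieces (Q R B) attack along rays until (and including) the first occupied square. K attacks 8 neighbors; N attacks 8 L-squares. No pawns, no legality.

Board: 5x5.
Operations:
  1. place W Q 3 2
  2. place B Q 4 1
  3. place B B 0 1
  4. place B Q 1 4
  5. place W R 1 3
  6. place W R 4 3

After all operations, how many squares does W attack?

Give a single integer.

Answer: 18

Derivation:
Op 1: place WQ@(3,2)
Op 2: place BQ@(4,1)
Op 3: place BB@(0,1)
Op 4: place BQ@(1,4)
Op 5: place WR@(1,3)
Op 6: place WR@(4,3)
Per-piece attacks for W:
  WR@(1,3): attacks (1,4) (1,2) (1,1) (1,0) (2,3) (3,3) (4,3) (0,3) [ray(0,1) blocked at (1,4); ray(1,0) blocked at (4,3)]
  WQ@(3,2): attacks (3,3) (3,4) (3,1) (3,0) (4,2) (2,2) (1,2) (0,2) (4,3) (4,1) (2,3) (1,4) (2,1) (1,0) [ray(1,1) blocked at (4,3); ray(1,-1) blocked at (4,1); ray(-1,1) blocked at (1,4)]
  WR@(4,3): attacks (4,4) (4,2) (4,1) (3,3) (2,3) (1,3) [ray(0,-1) blocked at (4,1); ray(-1,0) blocked at (1,3)]
Union (18 distinct): (0,2) (0,3) (1,0) (1,1) (1,2) (1,3) (1,4) (2,1) (2,2) (2,3) (3,0) (3,1) (3,3) (3,4) (4,1) (4,2) (4,3) (4,4)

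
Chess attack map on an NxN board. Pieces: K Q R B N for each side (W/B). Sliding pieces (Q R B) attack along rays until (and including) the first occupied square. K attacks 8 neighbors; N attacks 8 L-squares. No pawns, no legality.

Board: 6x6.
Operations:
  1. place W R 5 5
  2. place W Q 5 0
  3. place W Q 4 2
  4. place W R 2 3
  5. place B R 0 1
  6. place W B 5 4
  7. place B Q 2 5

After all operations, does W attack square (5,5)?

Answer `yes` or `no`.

Answer: no

Derivation:
Op 1: place WR@(5,5)
Op 2: place WQ@(5,0)
Op 3: place WQ@(4,2)
Op 4: place WR@(2,3)
Op 5: place BR@(0,1)
Op 6: place WB@(5,4)
Op 7: place BQ@(2,5)
Per-piece attacks for W:
  WR@(2,3): attacks (2,4) (2,5) (2,2) (2,1) (2,0) (3,3) (4,3) (5,3) (1,3) (0,3) [ray(0,1) blocked at (2,5)]
  WQ@(4,2): attacks (4,3) (4,4) (4,5) (4,1) (4,0) (5,2) (3,2) (2,2) (1,2) (0,2) (5,3) (5,1) (3,3) (2,4) (1,5) (3,1) (2,0)
  WQ@(5,0): attacks (5,1) (5,2) (5,3) (5,4) (4,0) (3,0) (2,0) (1,0) (0,0) (4,1) (3,2) (2,3) [ray(0,1) blocked at (5,4); ray(-1,1) blocked at (2,3)]
  WB@(5,4): attacks (4,5) (4,3) (3,2) (2,1) (1,0)
  WR@(5,5): attacks (5,4) (4,5) (3,5) (2,5) [ray(0,-1) blocked at (5,4); ray(-1,0) blocked at (2,5)]
W attacks (5,5): no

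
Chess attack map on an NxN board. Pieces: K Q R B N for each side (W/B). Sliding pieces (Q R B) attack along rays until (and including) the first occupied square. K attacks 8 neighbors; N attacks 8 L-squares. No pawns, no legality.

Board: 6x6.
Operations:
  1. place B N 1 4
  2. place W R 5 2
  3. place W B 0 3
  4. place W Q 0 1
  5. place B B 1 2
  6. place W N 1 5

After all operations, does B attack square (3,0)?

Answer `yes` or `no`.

Answer: yes

Derivation:
Op 1: place BN@(1,4)
Op 2: place WR@(5,2)
Op 3: place WB@(0,3)
Op 4: place WQ@(0,1)
Op 5: place BB@(1,2)
Op 6: place WN@(1,5)
Per-piece attacks for B:
  BB@(1,2): attacks (2,3) (3,4) (4,5) (2,1) (3,0) (0,3) (0,1) [ray(-1,1) blocked at (0,3); ray(-1,-1) blocked at (0,1)]
  BN@(1,4): attacks (3,5) (2,2) (3,3) (0,2)
B attacks (3,0): yes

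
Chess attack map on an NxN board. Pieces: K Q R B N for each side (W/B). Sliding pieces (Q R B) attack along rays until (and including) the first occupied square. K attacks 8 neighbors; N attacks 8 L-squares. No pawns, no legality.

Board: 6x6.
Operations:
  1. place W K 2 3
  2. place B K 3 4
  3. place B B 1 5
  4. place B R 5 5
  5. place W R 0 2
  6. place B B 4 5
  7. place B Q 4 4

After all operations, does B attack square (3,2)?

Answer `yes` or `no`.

Op 1: place WK@(2,3)
Op 2: place BK@(3,4)
Op 3: place BB@(1,5)
Op 4: place BR@(5,5)
Op 5: place WR@(0,2)
Op 6: place BB@(4,5)
Op 7: place BQ@(4,4)
Per-piece attacks for B:
  BB@(1,5): attacks (2,4) (3,3) (4,2) (5,1) (0,4)
  BK@(3,4): attacks (3,5) (3,3) (4,4) (2,4) (4,5) (4,3) (2,5) (2,3)
  BQ@(4,4): attacks (4,5) (4,3) (4,2) (4,1) (4,0) (5,4) (3,4) (5,5) (5,3) (3,5) (3,3) (2,2) (1,1) (0,0) [ray(0,1) blocked at (4,5); ray(-1,0) blocked at (3,4); ray(1,1) blocked at (5,5)]
  BB@(4,5): attacks (5,4) (3,4) [ray(-1,-1) blocked at (3,4)]
  BR@(5,5): attacks (5,4) (5,3) (5,2) (5,1) (5,0) (4,5) [ray(-1,0) blocked at (4,5)]
B attacks (3,2): no

Answer: no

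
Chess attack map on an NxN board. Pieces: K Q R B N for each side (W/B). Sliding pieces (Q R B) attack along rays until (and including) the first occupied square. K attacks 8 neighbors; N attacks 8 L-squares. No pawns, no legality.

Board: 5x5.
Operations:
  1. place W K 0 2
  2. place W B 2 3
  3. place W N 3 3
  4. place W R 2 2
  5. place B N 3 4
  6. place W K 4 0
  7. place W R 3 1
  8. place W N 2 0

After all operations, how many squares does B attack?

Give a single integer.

Op 1: place WK@(0,2)
Op 2: place WB@(2,3)
Op 3: place WN@(3,3)
Op 4: place WR@(2,2)
Op 5: place BN@(3,4)
Op 6: place WK@(4,0)
Op 7: place WR@(3,1)
Op 8: place WN@(2,0)
Per-piece attacks for B:
  BN@(3,4): attacks (4,2) (2,2) (1,3)
Union (3 distinct): (1,3) (2,2) (4,2)

Answer: 3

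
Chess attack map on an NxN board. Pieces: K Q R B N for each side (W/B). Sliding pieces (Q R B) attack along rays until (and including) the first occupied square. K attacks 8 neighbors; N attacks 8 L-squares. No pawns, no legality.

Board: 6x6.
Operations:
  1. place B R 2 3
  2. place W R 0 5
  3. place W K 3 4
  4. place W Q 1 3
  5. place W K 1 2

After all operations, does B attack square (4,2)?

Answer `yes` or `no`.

Answer: no

Derivation:
Op 1: place BR@(2,3)
Op 2: place WR@(0,5)
Op 3: place WK@(3,4)
Op 4: place WQ@(1,3)
Op 5: place WK@(1,2)
Per-piece attacks for B:
  BR@(2,3): attacks (2,4) (2,5) (2,2) (2,1) (2,0) (3,3) (4,3) (5,3) (1,3) [ray(-1,0) blocked at (1,3)]
B attacks (4,2): no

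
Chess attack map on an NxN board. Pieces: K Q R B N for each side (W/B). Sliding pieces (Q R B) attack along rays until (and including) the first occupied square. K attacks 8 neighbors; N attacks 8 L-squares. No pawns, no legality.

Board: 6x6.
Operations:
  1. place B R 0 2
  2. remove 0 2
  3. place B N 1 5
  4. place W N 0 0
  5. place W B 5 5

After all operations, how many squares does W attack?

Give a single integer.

Answer: 7

Derivation:
Op 1: place BR@(0,2)
Op 2: remove (0,2)
Op 3: place BN@(1,5)
Op 4: place WN@(0,0)
Op 5: place WB@(5,5)
Per-piece attacks for W:
  WN@(0,0): attacks (1,2) (2,1)
  WB@(5,5): attacks (4,4) (3,3) (2,2) (1,1) (0,0) [ray(-1,-1) blocked at (0,0)]
Union (7 distinct): (0,0) (1,1) (1,2) (2,1) (2,2) (3,3) (4,4)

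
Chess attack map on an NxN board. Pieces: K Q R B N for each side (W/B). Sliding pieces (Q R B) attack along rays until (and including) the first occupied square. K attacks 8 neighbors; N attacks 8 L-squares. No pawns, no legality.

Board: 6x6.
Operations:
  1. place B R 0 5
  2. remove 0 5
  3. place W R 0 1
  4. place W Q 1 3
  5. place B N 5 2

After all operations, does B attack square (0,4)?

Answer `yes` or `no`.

Answer: no

Derivation:
Op 1: place BR@(0,5)
Op 2: remove (0,5)
Op 3: place WR@(0,1)
Op 4: place WQ@(1,3)
Op 5: place BN@(5,2)
Per-piece attacks for B:
  BN@(5,2): attacks (4,4) (3,3) (4,0) (3,1)
B attacks (0,4): no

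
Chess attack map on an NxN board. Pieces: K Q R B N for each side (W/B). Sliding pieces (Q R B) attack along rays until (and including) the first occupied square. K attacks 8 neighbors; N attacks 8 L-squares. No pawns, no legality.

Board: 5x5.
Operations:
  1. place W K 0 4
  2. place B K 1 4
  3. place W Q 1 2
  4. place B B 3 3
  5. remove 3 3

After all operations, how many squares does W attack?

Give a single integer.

Op 1: place WK@(0,4)
Op 2: place BK@(1,4)
Op 3: place WQ@(1,2)
Op 4: place BB@(3,3)
Op 5: remove (3,3)
Per-piece attacks for W:
  WK@(0,4): attacks (0,3) (1,4) (1,3)
  WQ@(1,2): attacks (1,3) (1,4) (1,1) (1,0) (2,2) (3,2) (4,2) (0,2) (2,3) (3,4) (2,1) (3,0) (0,3) (0,1) [ray(0,1) blocked at (1,4)]
Union (14 distinct): (0,1) (0,2) (0,3) (1,0) (1,1) (1,3) (1,4) (2,1) (2,2) (2,3) (3,0) (3,2) (3,4) (4,2)

Answer: 14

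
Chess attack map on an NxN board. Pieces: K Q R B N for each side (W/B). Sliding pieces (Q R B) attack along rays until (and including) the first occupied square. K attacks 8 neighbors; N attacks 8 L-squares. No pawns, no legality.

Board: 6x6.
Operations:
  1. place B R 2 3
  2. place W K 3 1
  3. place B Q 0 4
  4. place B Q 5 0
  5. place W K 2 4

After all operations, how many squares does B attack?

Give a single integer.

Op 1: place BR@(2,3)
Op 2: place WK@(3,1)
Op 3: place BQ@(0,4)
Op 4: place BQ@(5,0)
Op 5: place WK@(2,4)
Per-piece attacks for B:
  BQ@(0,4): attacks (0,5) (0,3) (0,2) (0,1) (0,0) (1,4) (2,4) (1,5) (1,3) (2,2) (3,1) [ray(1,0) blocked at (2,4); ray(1,-1) blocked at (3,1)]
  BR@(2,3): attacks (2,4) (2,2) (2,1) (2,0) (3,3) (4,3) (5,3) (1,3) (0,3) [ray(0,1) blocked at (2,4)]
  BQ@(5,0): attacks (5,1) (5,2) (5,3) (5,4) (5,5) (4,0) (3,0) (2,0) (1,0) (0,0) (4,1) (3,2) (2,3) [ray(-1,1) blocked at (2,3)]
Union (26 distinct): (0,0) (0,1) (0,2) (0,3) (0,5) (1,0) (1,3) (1,4) (1,5) (2,0) (2,1) (2,2) (2,3) (2,4) (3,0) (3,1) (3,2) (3,3) (4,0) (4,1) (4,3) (5,1) (5,2) (5,3) (5,4) (5,5)

Answer: 26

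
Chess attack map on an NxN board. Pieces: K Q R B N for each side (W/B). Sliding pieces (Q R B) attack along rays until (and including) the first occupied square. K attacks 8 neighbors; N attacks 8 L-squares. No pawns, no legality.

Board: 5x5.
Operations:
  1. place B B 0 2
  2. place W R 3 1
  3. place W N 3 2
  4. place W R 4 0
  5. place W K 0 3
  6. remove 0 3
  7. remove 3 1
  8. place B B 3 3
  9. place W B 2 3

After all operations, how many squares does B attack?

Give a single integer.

Op 1: place BB@(0,2)
Op 2: place WR@(3,1)
Op 3: place WN@(3,2)
Op 4: place WR@(4,0)
Op 5: place WK@(0,3)
Op 6: remove (0,3)
Op 7: remove (3,1)
Op 8: place BB@(3,3)
Op 9: place WB@(2,3)
Per-piece attacks for B:
  BB@(0,2): attacks (1,3) (2,4) (1,1) (2,0)
  BB@(3,3): attacks (4,4) (4,2) (2,4) (2,2) (1,1) (0,0)
Union (8 distinct): (0,0) (1,1) (1,3) (2,0) (2,2) (2,4) (4,2) (4,4)

Answer: 8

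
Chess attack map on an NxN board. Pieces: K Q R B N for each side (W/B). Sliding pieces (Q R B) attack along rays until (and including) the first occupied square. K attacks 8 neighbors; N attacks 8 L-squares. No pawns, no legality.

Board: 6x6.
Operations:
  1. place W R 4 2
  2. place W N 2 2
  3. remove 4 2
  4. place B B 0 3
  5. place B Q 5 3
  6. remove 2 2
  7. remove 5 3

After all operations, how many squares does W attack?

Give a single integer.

Op 1: place WR@(4,2)
Op 2: place WN@(2,2)
Op 3: remove (4,2)
Op 4: place BB@(0,3)
Op 5: place BQ@(5,3)
Op 6: remove (2,2)
Op 7: remove (5,3)
Per-piece attacks for W:
Union (0 distinct): (none)

Answer: 0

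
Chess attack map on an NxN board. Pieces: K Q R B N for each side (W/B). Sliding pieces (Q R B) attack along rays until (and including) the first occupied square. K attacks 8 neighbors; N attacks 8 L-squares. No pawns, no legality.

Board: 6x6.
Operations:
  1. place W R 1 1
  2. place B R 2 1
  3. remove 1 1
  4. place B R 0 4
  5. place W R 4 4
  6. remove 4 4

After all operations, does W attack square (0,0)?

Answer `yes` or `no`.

Answer: no

Derivation:
Op 1: place WR@(1,1)
Op 2: place BR@(2,1)
Op 3: remove (1,1)
Op 4: place BR@(0,4)
Op 5: place WR@(4,4)
Op 6: remove (4,4)
Per-piece attacks for W:
W attacks (0,0): no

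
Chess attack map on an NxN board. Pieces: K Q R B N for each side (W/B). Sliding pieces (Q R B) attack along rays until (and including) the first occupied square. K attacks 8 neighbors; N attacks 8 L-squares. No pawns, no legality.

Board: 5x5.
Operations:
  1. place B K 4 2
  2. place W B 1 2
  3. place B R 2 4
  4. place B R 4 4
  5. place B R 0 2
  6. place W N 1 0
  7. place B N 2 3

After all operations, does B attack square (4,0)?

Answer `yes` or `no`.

Answer: no

Derivation:
Op 1: place BK@(4,2)
Op 2: place WB@(1,2)
Op 3: place BR@(2,4)
Op 4: place BR@(4,4)
Op 5: place BR@(0,2)
Op 6: place WN@(1,0)
Op 7: place BN@(2,3)
Per-piece attacks for B:
  BR@(0,2): attacks (0,3) (0,4) (0,1) (0,0) (1,2) [ray(1,0) blocked at (1,2)]
  BN@(2,3): attacks (4,4) (0,4) (3,1) (4,2) (1,1) (0,2)
  BR@(2,4): attacks (2,3) (3,4) (4,4) (1,4) (0,4) [ray(0,-1) blocked at (2,3); ray(1,0) blocked at (4,4)]
  BK@(4,2): attacks (4,3) (4,1) (3,2) (3,3) (3,1)
  BR@(4,4): attacks (4,3) (4,2) (3,4) (2,4) [ray(0,-1) blocked at (4,2); ray(-1,0) blocked at (2,4)]
B attacks (4,0): no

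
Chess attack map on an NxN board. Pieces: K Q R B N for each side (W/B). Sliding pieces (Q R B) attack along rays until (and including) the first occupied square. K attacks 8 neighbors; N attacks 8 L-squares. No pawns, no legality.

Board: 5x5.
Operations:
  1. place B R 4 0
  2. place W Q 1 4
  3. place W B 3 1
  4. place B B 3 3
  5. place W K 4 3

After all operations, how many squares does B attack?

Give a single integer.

Answer: 11

Derivation:
Op 1: place BR@(4,0)
Op 2: place WQ@(1,4)
Op 3: place WB@(3,1)
Op 4: place BB@(3,3)
Op 5: place WK@(4,3)
Per-piece attacks for B:
  BB@(3,3): attacks (4,4) (4,2) (2,4) (2,2) (1,1) (0,0)
  BR@(4,0): attacks (4,1) (4,2) (4,3) (3,0) (2,0) (1,0) (0,0) [ray(0,1) blocked at (4,3)]
Union (11 distinct): (0,0) (1,0) (1,1) (2,0) (2,2) (2,4) (3,0) (4,1) (4,2) (4,3) (4,4)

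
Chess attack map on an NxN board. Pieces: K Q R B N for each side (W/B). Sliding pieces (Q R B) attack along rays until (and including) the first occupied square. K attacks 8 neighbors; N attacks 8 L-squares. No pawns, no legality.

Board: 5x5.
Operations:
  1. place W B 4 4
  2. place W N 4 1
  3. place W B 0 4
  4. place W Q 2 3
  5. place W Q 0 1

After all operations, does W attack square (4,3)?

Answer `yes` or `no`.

Op 1: place WB@(4,4)
Op 2: place WN@(4,1)
Op 3: place WB@(0,4)
Op 4: place WQ@(2,3)
Op 5: place WQ@(0,1)
Per-piece attacks for W:
  WQ@(0,1): attacks (0,2) (0,3) (0,4) (0,0) (1,1) (2,1) (3,1) (4,1) (1,2) (2,3) (1,0) [ray(0,1) blocked at (0,4); ray(1,0) blocked at (4,1); ray(1,1) blocked at (2,3)]
  WB@(0,4): attacks (1,3) (2,2) (3,1) (4,0)
  WQ@(2,3): attacks (2,4) (2,2) (2,1) (2,0) (3,3) (4,3) (1,3) (0,3) (3,4) (3,2) (4,1) (1,4) (1,2) (0,1) [ray(1,-1) blocked at (4,1); ray(-1,-1) blocked at (0,1)]
  WN@(4,1): attacks (3,3) (2,2) (2,0)
  WB@(4,4): attacks (3,3) (2,2) (1,1) (0,0)
W attacks (4,3): yes

Answer: yes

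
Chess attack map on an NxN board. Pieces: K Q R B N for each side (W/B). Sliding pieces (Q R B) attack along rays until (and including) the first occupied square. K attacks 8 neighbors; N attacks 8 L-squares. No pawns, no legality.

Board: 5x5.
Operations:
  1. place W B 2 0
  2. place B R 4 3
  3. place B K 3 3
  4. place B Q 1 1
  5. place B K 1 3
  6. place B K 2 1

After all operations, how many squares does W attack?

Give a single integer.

Op 1: place WB@(2,0)
Op 2: place BR@(4,3)
Op 3: place BK@(3,3)
Op 4: place BQ@(1,1)
Op 5: place BK@(1,3)
Op 6: place BK@(2,1)
Per-piece attacks for W:
  WB@(2,0): attacks (3,1) (4,2) (1,1) [ray(-1,1) blocked at (1,1)]
Union (3 distinct): (1,1) (3,1) (4,2)

Answer: 3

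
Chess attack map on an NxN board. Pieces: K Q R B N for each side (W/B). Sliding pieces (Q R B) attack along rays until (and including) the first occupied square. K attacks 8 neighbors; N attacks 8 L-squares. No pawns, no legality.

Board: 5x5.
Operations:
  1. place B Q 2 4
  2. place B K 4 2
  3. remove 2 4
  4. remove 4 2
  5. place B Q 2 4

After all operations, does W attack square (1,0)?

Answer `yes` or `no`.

Op 1: place BQ@(2,4)
Op 2: place BK@(4,2)
Op 3: remove (2,4)
Op 4: remove (4,2)
Op 5: place BQ@(2,4)
Per-piece attacks for W:
W attacks (1,0): no

Answer: no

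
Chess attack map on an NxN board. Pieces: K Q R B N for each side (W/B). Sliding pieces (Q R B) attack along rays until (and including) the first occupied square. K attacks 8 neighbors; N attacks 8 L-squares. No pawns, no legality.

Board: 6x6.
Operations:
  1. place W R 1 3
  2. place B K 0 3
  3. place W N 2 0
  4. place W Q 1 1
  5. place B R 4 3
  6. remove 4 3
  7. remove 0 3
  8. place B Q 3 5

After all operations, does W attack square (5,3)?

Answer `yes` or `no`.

Answer: yes

Derivation:
Op 1: place WR@(1,3)
Op 2: place BK@(0,3)
Op 3: place WN@(2,0)
Op 4: place WQ@(1,1)
Op 5: place BR@(4,3)
Op 6: remove (4,3)
Op 7: remove (0,3)
Op 8: place BQ@(3,5)
Per-piece attacks for W:
  WQ@(1,1): attacks (1,2) (1,3) (1,0) (2,1) (3,1) (4,1) (5,1) (0,1) (2,2) (3,3) (4,4) (5,5) (2,0) (0,2) (0,0) [ray(0,1) blocked at (1,3); ray(1,-1) blocked at (2,0)]
  WR@(1,3): attacks (1,4) (1,5) (1,2) (1,1) (2,3) (3,3) (4,3) (5,3) (0,3) [ray(0,-1) blocked at (1,1)]
  WN@(2,0): attacks (3,2) (4,1) (1,2) (0,1)
W attacks (5,3): yes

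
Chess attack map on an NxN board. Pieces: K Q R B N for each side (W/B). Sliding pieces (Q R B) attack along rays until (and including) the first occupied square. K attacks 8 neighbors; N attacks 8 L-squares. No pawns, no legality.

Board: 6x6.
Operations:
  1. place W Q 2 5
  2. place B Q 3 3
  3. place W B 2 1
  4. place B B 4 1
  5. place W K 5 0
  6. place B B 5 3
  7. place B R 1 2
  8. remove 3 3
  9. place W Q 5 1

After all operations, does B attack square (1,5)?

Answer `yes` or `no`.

Op 1: place WQ@(2,5)
Op 2: place BQ@(3,3)
Op 3: place WB@(2,1)
Op 4: place BB@(4,1)
Op 5: place WK@(5,0)
Op 6: place BB@(5,3)
Op 7: place BR@(1,2)
Op 8: remove (3,3)
Op 9: place WQ@(5,1)
Per-piece attacks for B:
  BR@(1,2): attacks (1,3) (1,4) (1,5) (1,1) (1,0) (2,2) (3,2) (4,2) (5,2) (0,2)
  BB@(4,1): attacks (5,2) (5,0) (3,2) (2,3) (1,4) (0,5) (3,0) [ray(1,-1) blocked at (5,0)]
  BB@(5,3): attacks (4,4) (3,5) (4,2) (3,1) (2,0)
B attacks (1,5): yes

Answer: yes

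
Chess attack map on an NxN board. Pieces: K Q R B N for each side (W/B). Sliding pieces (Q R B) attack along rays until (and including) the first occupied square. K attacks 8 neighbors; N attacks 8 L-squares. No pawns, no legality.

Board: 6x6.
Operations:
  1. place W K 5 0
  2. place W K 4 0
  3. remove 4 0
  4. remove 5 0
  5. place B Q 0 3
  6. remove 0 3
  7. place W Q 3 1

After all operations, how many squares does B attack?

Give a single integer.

Op 1: place WK@(5,0)
Op 2: place WK@(4,0)
Op 3: remove (4,0)
Op 4: remove (5,0)
Op 5: place BQ@(0,3)
Op 6: remove (0,3)
Op 7: place WQ@(3,1)
Per-piece attacks for B:
Union (0 distinct): (none)

Answer: 0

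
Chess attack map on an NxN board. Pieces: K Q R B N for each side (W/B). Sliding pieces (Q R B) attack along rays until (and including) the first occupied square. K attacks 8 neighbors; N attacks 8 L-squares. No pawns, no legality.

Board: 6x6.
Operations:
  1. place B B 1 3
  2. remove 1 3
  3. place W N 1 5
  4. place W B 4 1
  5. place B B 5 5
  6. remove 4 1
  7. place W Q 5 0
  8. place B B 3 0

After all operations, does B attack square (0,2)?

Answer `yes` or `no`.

Op 1: place BB@(1,3)
Op 2: remove (1,3)
Op 3: place WN@(1,5)
Op 4: place WB@(4,1)
Op 5: place BB@(5,5)
Op 6: remove (4,1)
Op 7: place WQ@(5,0)
Op 8: place BB@(3,0)
Per-piece attacks for B:
  BB@(3,0): attacks (4,1) (5,2) (2,1) (1,2) (0,3)
  BB@(5,5): attacks (4,4) (3,3) (2,2) (1,1) (0,0)
B attacks (0,2): no

Answer: no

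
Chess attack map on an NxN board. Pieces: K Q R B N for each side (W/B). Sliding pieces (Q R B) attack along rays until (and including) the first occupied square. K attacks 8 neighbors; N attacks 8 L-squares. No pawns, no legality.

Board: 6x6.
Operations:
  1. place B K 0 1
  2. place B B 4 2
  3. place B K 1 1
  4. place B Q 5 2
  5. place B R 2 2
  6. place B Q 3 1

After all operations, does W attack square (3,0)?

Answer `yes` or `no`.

Answer: no

Derivation:
Op 1: place BK@(0,1)
Op 2: place BB@(4,2)
Op 3: place BK@(1,1)
Op 4: place BQ@(5,2)
Op 5: place BR@(2,2)
Op 6: place BQ@(3,1)
Per-piece attacks for W:
W attacks (3,0): no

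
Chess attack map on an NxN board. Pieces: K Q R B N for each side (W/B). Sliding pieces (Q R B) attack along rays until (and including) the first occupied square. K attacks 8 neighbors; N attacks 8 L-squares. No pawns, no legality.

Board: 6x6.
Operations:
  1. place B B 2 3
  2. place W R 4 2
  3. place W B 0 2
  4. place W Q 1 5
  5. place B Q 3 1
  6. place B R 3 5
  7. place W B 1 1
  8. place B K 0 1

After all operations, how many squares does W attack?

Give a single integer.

Op 1: place BB@(2,3)
Op 2: place WR@(4,2)
Op 3: place WB@(0,2)
Op 4: place WQ@(1,5)
Op 5: place BQ@(3,1)
Op 6: place BR@(3,5)
Op 7: place WB@(1,1)
Op 8: place BK@(0,1)
Per-piece attacks for W:
  WB@(0,2): attacks (1,3) (2,4) (3,5) (1,1) [ray(1,1) blocked at (3,5); ray(1,-1) blocked at (1,1)]
  WB@(1,1): attacks (2,2) (3,3) (4,4) (5,5) (2,0) (0,2) (0,0) [ray(-1,1) blocked at (0,2)]
  WQ@(1,5): attacks (1,4) (1,3) (1,2) (1,1) (2,5) (3,5) (0,5) (2,4) (3,3) (4,2) (0,4) [ray(0,-1) blocked at (1,1); ray(1,0) blocked at (3,5); ray(1,-1) blocked at (4,2)]
  WR@(4,2): attacks (4,3) (4,4) (4,5) (4,1) (4,0) (5,2) (3,2) (2,2) (1,2) (0,2) [ray(-1,0) blocked at (0,2)]
Union (23 distinct): (0,0) (0,2) (0,4) (0,5) (1,1) (1,2) (1,3) (1,4) (2,0) (2,2) (2,4) (2,5) (3,2) (3,3) (3,5) (4,0) (4,1) (4,2) (4,3) (4,4) (4,5) (5,2) (5,5)

Answer: 23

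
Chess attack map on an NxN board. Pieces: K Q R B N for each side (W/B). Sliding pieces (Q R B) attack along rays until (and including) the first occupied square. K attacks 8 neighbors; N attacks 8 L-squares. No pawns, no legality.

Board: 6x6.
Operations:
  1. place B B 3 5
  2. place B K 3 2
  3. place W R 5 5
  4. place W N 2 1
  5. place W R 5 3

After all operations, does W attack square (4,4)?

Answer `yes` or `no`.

Op 1: place BB@(3,5)
Op 2: place BK@(3,2)
Op 3: place WR@(5,5)
Op 4: place WN@(2,1)
Op 5: place WR@(5,3)
Per-piece attacks for W:
  WN@(2,1): attacks (3,3) (4,2) (1,3) (0,2) (4,0) (0,0)
  WR@(5,3): attacks (5,4) (5,5) (5,2) (5,1) (5,0) (4,3) (3,3) (2,3) (1,3) (0,3) [ray(0,1) blocked at (5,5)]
  WR@(5,5): attacks (5,4) (5,3) (4,5) (3,5) [ray(0,-1) blocked at (5,3); ray(-1,0) blocked at (3,5)]
W attacks (4,4): no

Answer: no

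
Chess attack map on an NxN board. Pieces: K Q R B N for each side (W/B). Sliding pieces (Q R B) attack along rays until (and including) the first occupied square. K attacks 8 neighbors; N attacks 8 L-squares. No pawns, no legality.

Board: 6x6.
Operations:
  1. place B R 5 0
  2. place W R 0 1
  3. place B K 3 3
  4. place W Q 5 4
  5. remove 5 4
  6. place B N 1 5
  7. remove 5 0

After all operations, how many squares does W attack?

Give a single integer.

Answer: 10

Derivation:
Op 1: place BR@(5,0)
Op 2: place WR@(0,1)
Op 3: place BK@(3,3)
Op 4: place WQ@(5,4)
Op 5: remove (5,4)
Op 6: place BN@(1,5)
Op 7: remove (5,0)
Per-piece attacks for W:
  WR@(0,1): attacks (0,2) (0,3) (0,4) (0,5) (0,0) (1,1) (2,1) (3,1) (4,1) (5,1)
Union (10 distinct): (0,0) (0,2) (0,3) (0,4) (0,5) (1,1) (2,1) (3,1) (4,1) (5,1)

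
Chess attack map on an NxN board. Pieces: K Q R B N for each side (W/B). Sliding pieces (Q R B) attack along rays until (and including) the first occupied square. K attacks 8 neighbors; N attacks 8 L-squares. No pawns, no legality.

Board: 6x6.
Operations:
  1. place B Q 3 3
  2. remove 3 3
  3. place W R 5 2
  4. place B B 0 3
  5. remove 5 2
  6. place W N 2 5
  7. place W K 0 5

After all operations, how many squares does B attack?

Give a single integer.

Op 1: place BQ@(3,3)
Op 2: remove (3,3)
Op 3: place WR@(5,2)
Op 4: place BB@(0,3)
Op 5: remove (5,2)
Op 6: place WN@(2,5)
Op 7: place WK@(0,5)
Per-piece attacks for B:
  BB@(0,3): attacks (1,4) (2,5) (1,2) (2,1) (3,0) [ray(1,1) blocked at (2,5)]
Union (5 distinct): (1,2) (1,4) (2,1) (2,5) (3,0)

Answer: 5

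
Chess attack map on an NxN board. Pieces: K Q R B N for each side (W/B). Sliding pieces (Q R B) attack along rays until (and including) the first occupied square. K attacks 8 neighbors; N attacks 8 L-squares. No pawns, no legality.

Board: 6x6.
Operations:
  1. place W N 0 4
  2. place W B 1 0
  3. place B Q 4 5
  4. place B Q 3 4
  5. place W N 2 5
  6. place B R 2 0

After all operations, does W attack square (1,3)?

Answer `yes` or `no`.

Op 1: place WN@(0,4)
Op 2: place WB@(1,0)
Op 3: place BQ@(4,5)
Op 4: place BQ@(3,4)
Op 5: place WN@(2,5)
Op 6: place BR@(2,0)
Per-piece attacks for W:
  WN@(0,4): attacks (2,5) (1,2) (2,3)
  WB@(1,0): attacks (2,1) (3,2) (4,3) (5,4) (0,1)
  WN@(2,5): attacks (3,3) (4,4) (1,3) (0,4)
W attacks (1,3): yes

Answer: yes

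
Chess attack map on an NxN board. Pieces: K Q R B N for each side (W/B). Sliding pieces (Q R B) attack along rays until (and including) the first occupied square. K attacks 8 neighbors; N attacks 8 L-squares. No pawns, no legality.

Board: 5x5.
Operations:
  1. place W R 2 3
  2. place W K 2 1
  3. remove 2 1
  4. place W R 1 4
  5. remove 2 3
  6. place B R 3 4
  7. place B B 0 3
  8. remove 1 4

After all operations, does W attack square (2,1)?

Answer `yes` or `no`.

Op 1: place WR@(2,3)
Op 2: place WK@(2,1)
Op 3: remove (2,1)
Op 4: place WR@(1,4)
Op 5: remove (2,3)
Op 6: place BR@(3,4)
Op 7: place BB@(0,3)
Op 8: remove (1,4)
Per-piece attacks for W:
W attacks (2,1): no

Answer: no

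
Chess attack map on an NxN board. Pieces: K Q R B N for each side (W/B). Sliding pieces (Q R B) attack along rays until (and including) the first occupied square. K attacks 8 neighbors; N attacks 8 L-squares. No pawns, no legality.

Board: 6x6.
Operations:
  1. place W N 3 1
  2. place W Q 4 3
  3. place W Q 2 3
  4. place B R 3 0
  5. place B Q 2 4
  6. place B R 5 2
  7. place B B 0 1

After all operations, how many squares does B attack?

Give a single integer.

Op 1: place WN@(3,1)
Op 2: place WQ@(4,3)
Op 3: place WQ@(2,3)
Op 4: place BR@(3,0)
Op 5: place BQ@(2,4)
Op 6: place BR@(5,2)
Op 7: place BB@(0,1)
Per-piece attacks for B:
  BB@(0,1): attacks (1,2) (2,3) (1,0) [ray(1,1) blocked at (2,3)]
  BQ@(2,4): attacks (2,5) (2,3) (3,4) (4,4) (5,4) (1,4) (0,4) (3,5) (3,3) (4,2) (5,1) (1,5) (1,3) (0,2) [ray(0,-1) blocked at (2,3)]
  BR@(3,0): attacks (3,1) (4,0) (5,0) (2,0) (1,0) (0,0) [ray(0,1) blocked at (3,1)]
  BR@(5,2): attacks (5,3) (5,4) (5,5) (5,1) (5,0) (4,2) (3,2) (2,2) (1,2) (0,2)
Union (25 distinct): (0,0) (0,2) (0,4) (1,0) (1,2) (1,3) (1,4) (1,5) (2,0) (2,2) (2,3) (2,5) (3,1) (3,2) (3,3) (3,4) (3,5) (4,0) (4,2) (4,4) (5,0) (5,1) (5,3) (5,4) (5,5)

Answer: 25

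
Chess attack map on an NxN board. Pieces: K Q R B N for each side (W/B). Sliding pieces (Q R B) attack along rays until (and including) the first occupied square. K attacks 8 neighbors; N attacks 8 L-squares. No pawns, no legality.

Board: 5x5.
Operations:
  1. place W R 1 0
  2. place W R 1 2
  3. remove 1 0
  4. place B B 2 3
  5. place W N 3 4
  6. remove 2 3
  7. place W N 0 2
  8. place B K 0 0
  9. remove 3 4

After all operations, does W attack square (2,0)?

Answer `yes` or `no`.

Op 1: place WR@(1,0)
Op 2: place WR@(1,2)
Op 3: remove (1,0)
Op 4: place BB@(2,3)
Op 5: place WN@(3,4)
Op 6: remove (2,3)
Op 7: place WN@(0,2)
Op 8: place BK@(0,0)
Op 9: remove (3,4)
Per-piece attacks for W:
  WN@(0,2): attacks (1,4) (2,3) (1,0) (2,1)
  WR@(1,2): attacks (1,3) (1,4) (1,1) (1,0) (2,2) (3,2) (4,2) (0,2) [ray(-1,0) blocked at (0,2)]
W attacks (2,0): no

Answer: no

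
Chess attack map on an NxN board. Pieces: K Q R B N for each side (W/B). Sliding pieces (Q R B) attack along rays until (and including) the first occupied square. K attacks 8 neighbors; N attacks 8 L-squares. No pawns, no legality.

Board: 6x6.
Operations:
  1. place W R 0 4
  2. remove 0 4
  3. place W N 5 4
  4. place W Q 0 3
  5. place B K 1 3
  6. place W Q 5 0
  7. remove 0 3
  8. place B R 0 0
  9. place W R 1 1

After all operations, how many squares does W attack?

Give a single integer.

Answer: 22

Derivation:
Op 1: place WR@(0,4)
Op 2: remove (0,4)
Op 3: place WN@(5,4)
Op 4: place WQ@(0,3)
Op 5: place BK@(1,3)
Op 6: place WQ@(5,0)
Op 7: remove (0,3)
Op 8: place BR@(0,0)
Op 9: place WR@(1,1)
Per-piece attacks for W:
  WR@(1,1): attacks (1,2) (1,3) (1,0) (2,1) (3,1) (4,1) (5,1) (0,1) [ray(0,1) blocked at (1,3)]
  WQ@(5,0): attacks (5,1) (5,2) (5,3) (5,4) (4,0) (3,0) (2,0) (1,0) (0,0) (4,1) (3,2) (2,3) (1,4) (0,5) [ray(0,1) blocked at (5,4); ray(-1,0) blocked at (0,0)]
  WN@(5,4): attacks (3,5) (4,2) (3,3)
Union (22 distinct): (0,0) (0,1) (0,5) (1,0) (1,2) (1,3) (1,4) (2,0) (2,1) (2,3) (3,0) (3,1) (3,2) (3,3) (3,5) (4,0) (4,1) (4,2) (5,1) (5,2) (5,3) (5,4)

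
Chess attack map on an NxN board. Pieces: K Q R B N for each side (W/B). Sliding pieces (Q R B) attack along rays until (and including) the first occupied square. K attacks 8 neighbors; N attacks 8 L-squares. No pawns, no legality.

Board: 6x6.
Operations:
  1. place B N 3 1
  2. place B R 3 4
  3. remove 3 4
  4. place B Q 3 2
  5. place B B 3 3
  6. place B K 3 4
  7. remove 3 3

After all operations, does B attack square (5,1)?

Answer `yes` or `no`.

Op 1: place BN@(3,1)
Op 2: place BR@(3,4)
Op 3: remove (3,4)
Op 4: place BQ@(3,2)
Op 5: place BB@(3,3)
Op 6: place BK@(3,4)
Op 7: remove (3,3)
Per-piece attacks for B:
  BN@(3,1): attacks (4,3) (5,2) (2,3) (1,2) (5,0) (1,0)
  BQ@(3,2): attacks (3,3) (3,4) (3,1) (4,2) (5,2) (2,2) (1,2) (0,2) (4,3) (5,4) (4,1) (5,0) (2,3) (1,4) (0,5) (2,1) (1,0) [ray(0,1) blocked at (3,4); ray(0,-1) blocked at (3,1)]
  BK@(3,4): attacks (3,5) (3,3) (4,4) (2,4) (4,5) (4,3) (2,5) (2,3)
B attacks (5,1): no

Answer: no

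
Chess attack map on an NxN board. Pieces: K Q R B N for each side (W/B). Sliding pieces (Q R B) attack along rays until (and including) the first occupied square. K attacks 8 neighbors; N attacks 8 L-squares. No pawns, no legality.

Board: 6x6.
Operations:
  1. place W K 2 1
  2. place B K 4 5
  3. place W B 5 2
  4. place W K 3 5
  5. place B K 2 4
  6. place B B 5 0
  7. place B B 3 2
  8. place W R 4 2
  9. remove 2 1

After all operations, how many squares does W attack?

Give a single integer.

Op 1: place WK@(2,1)
Op 2: place BK@(4,5)
Op 3: place WB@(5,2)
Op 4: place WK@(3,5)
Op 5: place BK@(2,4)
Op 6: place BB@(5,0)
Op 7: place BB@(3,2)
Op 8: place WR@(4,2)
Op 9: remove (2,1)
Per-piece attacks for W:
  WK@(3,5): attacks (3,4) (4,5) (2,5) (4,4) (2,4)
  WR@(4,2): attacks (4,3) (4,4) (4,5) (4,1) (4,0) (5,2) (3,2) [ray(0,1) blocked at (4,5); ray(1,0) blocked at (5,2); ray(-1,0) blocked at (3,2)]
  WB@(5,2): attacks (4,3) (3,4) (2,5) (4,1) (3,0)
Union (11 distinct): (2,4) (2,5) (3,0) (3,2) (3,4) (4,0) (4,1) (4,3) (4,4) (4,5) (5,2)

Answer: 11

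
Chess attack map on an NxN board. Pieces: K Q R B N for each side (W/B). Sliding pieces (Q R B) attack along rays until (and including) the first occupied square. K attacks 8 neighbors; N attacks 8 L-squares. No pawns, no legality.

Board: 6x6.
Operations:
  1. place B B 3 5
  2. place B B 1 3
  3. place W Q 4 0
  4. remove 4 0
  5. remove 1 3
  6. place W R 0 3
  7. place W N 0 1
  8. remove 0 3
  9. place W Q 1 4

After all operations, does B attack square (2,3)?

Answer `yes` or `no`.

Answer: no

Derivation:
Op 1: place BB@(3,5)
Op 2: place BB@(1,3)
Op 3: place WQ@(4,0)
Op 4: remove (4,0)
Op 5: remove (1,3)
Op 6: place WR@(0,3)
Op 7: place WN@(0,1)
Op 8: remove (0,3)
Op 9: place WQ@(1,4)
Per-piece attacks for B:
  BB@(3,5): attacks (4,4) (5,3) (2,4) (1,3) (0,2)
B attacks (2,3): no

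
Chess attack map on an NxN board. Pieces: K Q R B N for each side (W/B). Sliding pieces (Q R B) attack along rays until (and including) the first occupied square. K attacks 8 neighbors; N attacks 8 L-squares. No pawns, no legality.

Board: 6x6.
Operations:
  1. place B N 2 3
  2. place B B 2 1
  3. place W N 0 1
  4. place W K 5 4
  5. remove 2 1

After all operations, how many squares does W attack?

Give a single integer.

Op 1: place BN@(2,3)
Op 2: place BB@(2,1)
Op 3: place WN@(0,1)
Op 4: place WK@(5,4)
Op 5: remove (2,1)
Per-piece attacks for W:
  WN@(0,1): attacks (1,3) (2,2) (2,0)
  WK@(5,4): attacks (5,5) (5,3) (4,4) (4,5) (4,3)
Union (8 distinct): (1,3) (2,0) (2,2) (4,3) (4,4) (4,5) (5,3) (5,5)

Answer: 8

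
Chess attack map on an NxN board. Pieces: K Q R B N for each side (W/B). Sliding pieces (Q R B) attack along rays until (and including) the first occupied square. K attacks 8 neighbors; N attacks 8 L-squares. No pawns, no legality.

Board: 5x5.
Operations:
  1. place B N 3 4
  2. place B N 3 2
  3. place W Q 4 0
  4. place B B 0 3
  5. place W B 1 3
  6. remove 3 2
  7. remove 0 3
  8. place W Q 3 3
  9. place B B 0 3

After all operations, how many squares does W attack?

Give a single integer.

Answer: 19

Derivation:
Op 1: place BN@(3,4)
Op 2: place BN@(3,2)
Op 3: place WQ@(4,0)
Op 4: place BB@(0,3)
Op 5: place WB@(1,3)
Op 6: remove (3,2)
Op 7: remove (0,3)
Op 8: place WQ@(3,3)
Op 9: place BB@(0,3)
Per-piece attacks for W:
  WB@(1,3): attacks (2,4) (2,2) (3,1) (4,0) (0,4) (0,2) [ray(1,-1) blocked at (4,0)]
  WQ@(3,3): attacks (3,4) (3,2) (3,1) (3,0) (4,3) (2,3) (1,3) (4,4) (4,2) (2,4) (2,2) (1,1) (0,0) [ray(0,1) blocked at (3,4); ray(-1,0) blocked at (1,3)]
  WQ@(4,0): attacks (4,1) (4,2) (4,3) (4,4) (3,0) (2,0) (1,0) (0,0) (3,1) (2,2) (1,3) [ray(-1,1) blocked at (1,3)]
Union (19 distinct): (0,0) (0,2) (0,4) (1,0) (1,1) (1,3) (2,0) (2,2) (2,3) (2,4) (3,0) (3,1) (3,2) (3,4) (4,0) (4,1) (4,2) (4,3) (4,4)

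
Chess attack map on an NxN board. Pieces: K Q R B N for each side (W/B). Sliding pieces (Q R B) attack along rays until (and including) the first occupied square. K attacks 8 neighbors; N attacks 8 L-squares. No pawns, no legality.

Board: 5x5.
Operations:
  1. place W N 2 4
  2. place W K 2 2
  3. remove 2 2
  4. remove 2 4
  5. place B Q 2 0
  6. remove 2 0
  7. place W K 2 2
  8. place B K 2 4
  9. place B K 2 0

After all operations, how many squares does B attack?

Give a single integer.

Answer: 10

Derivation:
Op 1: place WN@(2,4)
Op 2: place WK@(2,2)
Op 3: remove (2,2)
Op 4: remove (2,4)
Op 5: place BQ@(2,0)
Op 6: remove (2,0)
Op 7: place WK@(2,2)
Op 8: place BK@(2,4)
Op 9: place BK@(2,0)
Per-piece attacks for B:
  BK@(2,0): attacks (2,1) (3,0) (1,0) (3,1) (1,1)
  BK@(2,4): attacks (2,3) (3,4) (1,4) (3,3) (1,3)
Union (10 distinct): (1,0) (1,1) (1,3) (1,4) (2,1) (2,3) (3,0) (3,1) (3,3) (3,4)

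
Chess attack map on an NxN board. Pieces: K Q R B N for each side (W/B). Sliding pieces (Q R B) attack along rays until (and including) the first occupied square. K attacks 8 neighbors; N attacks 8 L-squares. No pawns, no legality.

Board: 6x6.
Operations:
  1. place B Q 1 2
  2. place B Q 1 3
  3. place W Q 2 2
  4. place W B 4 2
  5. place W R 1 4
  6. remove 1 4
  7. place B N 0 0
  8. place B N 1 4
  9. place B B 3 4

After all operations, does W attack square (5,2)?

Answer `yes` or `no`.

Op 1: place BQ@(1,2)
Op 2: place BQ@(1,3)
Op 3: place WQ@(2,2)
Op 4: place WB@(4,2)
Op 5: place WR@(1,4)
Op 6: remove (1,4)
Op 7: place BN@(0,0)
Op 8: place BN@(1,4)
Op 9: place BB@(3,4)
Per-piece attacks for W:
  WQ@(2,2): attacks (2,3) (2,4) (2,5) (2,1) (2,0) (3,2) (4,2) (1,2) (3,3) (4,4) (5,5) (3,1) (4,0) (1,3) (1,1) (0,0) [ray(1,0) blocked at (4,2); ray(-1,0) blocked at (1,2); ray(-1,1) blocked at (1,3); ray(-1,-1) blocked at (0,0)]
  WB@(4,2): attacks (5,3) (5,1) (3,3) (2,4) (1,5) (3,1) (2,0)
W attacks (5,2): no

Answer: no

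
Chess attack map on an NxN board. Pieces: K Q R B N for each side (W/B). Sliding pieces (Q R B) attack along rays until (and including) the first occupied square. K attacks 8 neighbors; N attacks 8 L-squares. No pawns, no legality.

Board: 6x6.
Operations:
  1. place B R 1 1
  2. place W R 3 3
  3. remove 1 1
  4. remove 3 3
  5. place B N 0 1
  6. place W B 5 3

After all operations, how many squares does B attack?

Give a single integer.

Op 1: place BR@(1,1)
Op 2: place WR@(3,3)
Op 3: remove (1,1)
Op 4: remove (3,3)
Op 5: place BN@(0,1)
Op 6: place WB@(5,3)
Per-piece attacks for B:
  BN@(0,1): attacks (1,3) (2,2) (2,0)
Union (3 distinct): (1,3) (2,0) (2,2)

Answer: 3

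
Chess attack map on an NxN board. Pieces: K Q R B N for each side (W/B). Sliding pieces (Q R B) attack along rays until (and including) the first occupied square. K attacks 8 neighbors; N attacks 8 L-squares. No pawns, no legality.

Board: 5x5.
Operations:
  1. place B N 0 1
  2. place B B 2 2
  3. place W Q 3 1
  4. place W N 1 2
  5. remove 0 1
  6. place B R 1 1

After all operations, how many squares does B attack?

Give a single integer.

Op 1: place BN@(0,1)
Op 2: place BB@(2,2)
Op 3: place WQ@(3,1)
Op 4: place WN@(1,2)
Op 5: remove (0,1)
Op 6: place BR@(1,1)
Per-piece attacks for B:
  BR@(1,1): attacks (1,2) (1,0) (2,1) (3,1) (0,1) [ray(0,1) blocked at (1,2); ray(1,0) blocked at (3,1)]
  BB@(2,2): attacks (3,3) (4,4) (3,1) (1,3) (0,4) (1,1) [ray(1,-1) blocked at (3,1); ray(-1,-1) blocked at (1,1)]
Union (10 distinct): (0,1) (0,4) (1,0) (1,1) (1,2) (1,3) (2,1) (3,1) (3,3) (4,4)

Answer: 10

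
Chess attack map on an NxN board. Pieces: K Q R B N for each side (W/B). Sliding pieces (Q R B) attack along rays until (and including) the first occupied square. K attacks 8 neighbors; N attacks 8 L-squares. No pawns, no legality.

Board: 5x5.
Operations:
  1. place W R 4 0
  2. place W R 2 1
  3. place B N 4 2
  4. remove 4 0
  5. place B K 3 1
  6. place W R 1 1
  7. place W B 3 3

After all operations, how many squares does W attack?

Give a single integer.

Op 1: place WR@(4,0)
Op 2: place WR@(2,1)
Op 3: place BN@(4,2)
Op 4: remove (4,0)
Op 5: place BK@(3,1)
Op 6: place WR@(1,1)
Op 7: place WB@(3,3)
Per-piece attacks for W:
  WR@(1,1): attacks (1,2) (1,3) (1,4) (1,0) (2,1) (0,1) [ray(1,0) blocked at (2,1)]
  WR@(2,1): attacks (2,2) (2,3) (2,4) (2,0) (3,1) (1,1) [ray(1,0) blocked at (3,1); ray(-1,0) blocked at (1,1)]
  WB@(3,3): attacks (4,4) (4,2) (2,4) (2,2) (1,1) [ray(1,-1) blocked at (4,2); ray(-1,-1) blocked at (1,1)]
Union (14 distinct): (0,1) (1,0) (1,1) (1,2) (1,3) (1,4) (2,0) (2,1) (2,2) (2,3) (2,4) (3,1) (4,2) (4,4)

Answer: 14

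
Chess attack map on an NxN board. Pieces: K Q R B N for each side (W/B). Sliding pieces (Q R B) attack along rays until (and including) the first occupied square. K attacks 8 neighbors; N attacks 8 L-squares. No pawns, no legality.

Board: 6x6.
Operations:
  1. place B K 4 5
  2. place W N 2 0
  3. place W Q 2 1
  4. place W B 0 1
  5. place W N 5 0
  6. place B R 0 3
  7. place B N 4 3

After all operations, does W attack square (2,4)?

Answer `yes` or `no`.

Op 1: place BK@(4,5)
Op 2: place WN@(2,0)
Op 3: place WQ@(2,1)
Op 4: place WB@(0,1)
Op 5: place WN@(5,0)
Op 6: place BR@(0,3)
Op 7: place BN@(4,3)
Per-piece attacks for W:
  WB@(0,1): attacks (1,2) (2,3) (3,4) (4,5) (1,0) [ray(1,1) blocked at (4,5)]
  WN@(2,0): attacks (3,2) (4,1) (1,2) (0,1)
  WQ@(2,1): attacks (2,2) (2,3) (2,4) (2,5) (2,0) (3,1) (4,1) (5,1) (1,1) (0,1) (3,2) (4,3) (3,0) (1,2) (0,3) (1,0) [ray(0,-1) blocked at (2,0); ray(-1,0) blocked at (0,1); ray(1,1) blocked at (4,3); ray(-1,1) blocked at (0,3)]
  WN@(5,0): attacks (4,2) (3,1)
W attacks (2,4): yes

Answer: yes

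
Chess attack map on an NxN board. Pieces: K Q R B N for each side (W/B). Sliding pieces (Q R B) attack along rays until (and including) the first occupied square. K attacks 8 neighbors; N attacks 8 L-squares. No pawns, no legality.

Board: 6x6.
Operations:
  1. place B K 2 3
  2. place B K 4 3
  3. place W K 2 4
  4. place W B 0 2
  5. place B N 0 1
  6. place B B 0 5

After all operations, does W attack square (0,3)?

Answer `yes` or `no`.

Answer: no

Derivation:
Op 1: place BK@(2,3)
Op 2: place BK@(4,3)
Op 3: place WK@(2,4)
Op 4: place WB@(0,2)
Op 5: place BN@(0,1)
Op 6: place BB@(0,5)
Per-piece attacks for W:
  WB@(0,2): attacks (1,3) (2,4) (1,1) (2,0) [ray(1,1) blocked at (2,4)]
  WK@(2,4): attacks (2,5) (2,3) (3,4) (1,4) (3,5) (3,3) (1,5) (1,3)
W attacks (0,3): no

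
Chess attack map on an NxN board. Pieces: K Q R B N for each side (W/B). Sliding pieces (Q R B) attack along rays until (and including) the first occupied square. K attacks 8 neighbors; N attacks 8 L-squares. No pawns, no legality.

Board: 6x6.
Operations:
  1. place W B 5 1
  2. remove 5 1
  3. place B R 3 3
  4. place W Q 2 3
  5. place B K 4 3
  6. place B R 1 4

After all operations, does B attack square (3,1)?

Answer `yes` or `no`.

Op 1: place WB@(5,1)
Op 2: remove (5,1)
Op 3: place BR@(3,3)
Op 4: place WQ@(2,3)
Op 5: place BK@(4,3)
Op 6: place BR@(1,4)
Per-piece attacks for B:
  BR@(1,4): attacks (1,5) (1,3) (1,2) (1,1) (1,0) (2,4) (3,4) (4,4) (5,4) (0,4)
  BR@(3,3): attacks (3,4) (3,5) (3,2) (3,1) (3,0) (4,3) (2,3) [ray(1,0) blocked at (4,3); ray(-1,0) blocked at (2,3)]
  BK@(4,3): attacks (4,4) (4,2) (5,3) (3,3) (5,4) (5,2) (3,4) (3,2)
B attacks (3,1): yes

Answer: yes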